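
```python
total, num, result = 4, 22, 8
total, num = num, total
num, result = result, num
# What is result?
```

Trace (tracking result):
total, num, result = (4, 22, 8)  # -> total = 4, num = 22, result = 8
total, num = (num, total)  # -> total = 22, num = 4
num, result = (result, num)  # -> num = 8, result = 4

Answer: 4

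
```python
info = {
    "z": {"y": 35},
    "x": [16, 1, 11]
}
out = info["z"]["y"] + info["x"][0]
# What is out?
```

Answer: 51

Derivation:
Trace (tracking out):
info = {'z': {'y': 35}, 'x': [16, 1, 11]}  # -> info = {'z': {'y': 35}, 'x': [16, 1, 11]}
out = info['z']['y'] + info['x'][0]  # -> out = 51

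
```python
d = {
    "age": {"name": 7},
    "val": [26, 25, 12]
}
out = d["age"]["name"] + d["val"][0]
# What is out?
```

Answer: 33

Derivation:
Trace (tracking out):
d = {'age': {'name': 7}, 'val': [26, 25, 12]}  # -> d = {'age': {'name': 7}, 'val': [26, 25, 12]}
out = d['age']['name'] + d['val'][0]  # -> out = 33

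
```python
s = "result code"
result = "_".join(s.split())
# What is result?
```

Trace (tracking result):
s = 'result code'  # -> s = 'result code'
result = '_'.join(s.split())  # -> result = 'result_code'

Answer: 'result_code'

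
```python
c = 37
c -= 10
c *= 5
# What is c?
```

Answer: 135

Derivation:
Trace (tracking c):
c = 37  # -> c = 37
c -= 10  # -> c = 27
c *= 5  # -> c = 135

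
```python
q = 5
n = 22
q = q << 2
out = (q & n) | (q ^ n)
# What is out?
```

Trace (tracking out):
q = 5  # -> q = 5
n = 22  # -> n = 22
q = q << 2  # -> q = 20
out = q & n | q ^ n  # -> out = 22

Answer: 22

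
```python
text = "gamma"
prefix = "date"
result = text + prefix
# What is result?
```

Answer: 'gammadate'

Derivation:
Trace (tracking result):
text = 'gamma'  # -> text = 'gamma'
prefix = 'date'  # -> prefix = 'date'
result = text + prefix  # -> result = 'gammadate'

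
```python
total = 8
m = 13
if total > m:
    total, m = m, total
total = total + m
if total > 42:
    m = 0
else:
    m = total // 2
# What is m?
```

Answer: 10

Derivation:
Trace (tracking m):
total = 8  # -> total = 8
m = 13  # -> m = 13
if total > m:  # condition is False
total = total + m  # -> total = 21
if total > 42:  # condition is False
else:
    m = total // 2  # -> m = 10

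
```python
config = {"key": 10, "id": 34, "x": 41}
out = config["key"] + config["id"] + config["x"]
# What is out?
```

Trace (tracking out):
config = {'key': 10, 'id': 34, 'x': 41}  # -> config = {'key': 10, 'id': 34, 'x': 41}
out = config['key'] + config['id'] + config['x']  # -> out = 85

Answer: 85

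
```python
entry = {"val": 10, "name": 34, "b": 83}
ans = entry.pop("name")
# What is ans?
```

Trace (tracking ans):
entry = {'val': 10, 'name': 34, 'b': 83}  # -> entry = {'val': 10, 'name': 34, 'b': 83}
ans = entry.pop('name')  # -> ans = 34

Answer: 34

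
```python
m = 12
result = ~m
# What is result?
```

Answer: -13

Derivation:
Trace (tracking result):
m = 12  # -> m = 12
result = ~m  # -> result = -13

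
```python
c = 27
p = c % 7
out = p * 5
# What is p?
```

Trace (tracking p):
c = 27  # -> c = 27
p = c % 7  # -> p = 6
out = p * 5  # -> out = 30

Answer: 6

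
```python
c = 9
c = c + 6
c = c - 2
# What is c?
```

Trace (tracking c):
c = 9  # -> c = 9
c = c + 6  # -> c = 15
c = c - 2  # -> c = 13

Answer: 13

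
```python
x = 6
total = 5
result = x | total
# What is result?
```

Trace (tracking result):
x = 6  # -> x = 6
total = 5  # -> total = 5
result = x | total  # -> result = 7

Answer: 7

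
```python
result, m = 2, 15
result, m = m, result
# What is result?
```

Answer: 15

Derivation:
Trace (tracking result):
result, m = (2, 15)  # -> result = 2, m = 15
result, m = (m, result)  # -> result = 15, m = 2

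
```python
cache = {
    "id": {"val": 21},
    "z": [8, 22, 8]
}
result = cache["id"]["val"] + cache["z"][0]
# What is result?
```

Answer: 29

Derivation:
Trace (tracking result):
cache = {'id': {'val': 21}, 'z': [8, 22, 8]}  # -> cache = {'id': {'val': 21}, 'z': [8, 22, 8]}
result = cache['id']['val'] + cache['z'][0]  # -> result = 29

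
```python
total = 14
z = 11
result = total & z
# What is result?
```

Answer: 10

Derivation:
Trace (tracking result):
total = 14  # -> total = 14
z = 11  # -> z = 11
result = total & z  # -> result = 10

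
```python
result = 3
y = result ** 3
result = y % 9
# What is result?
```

Answer: 0

Derivation:
Trace (tracking result):
result = 3  # -> result = 3
y = result ** 3  # -> y = 27
result = y % 9  # -> result = 0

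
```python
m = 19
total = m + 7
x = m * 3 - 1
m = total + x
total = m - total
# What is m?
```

Answer: 82

Derivation:
Trace (tracking m):
m = 19  # -> m = 19
total = m + 7  # -> total = 26
x = m * 3 - 1  # -> x = 56
m = total + x  # -> m = 82
total = m - total  # -> total = 56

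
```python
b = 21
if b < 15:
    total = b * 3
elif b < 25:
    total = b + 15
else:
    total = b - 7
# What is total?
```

Answer: 36

Derivation:
Trace (tracking total):
b = 21  # -> b = 21
if b < 15:  # condition is False
elif b < 25:  # condition is True
    total = b + 15  # -> total = 36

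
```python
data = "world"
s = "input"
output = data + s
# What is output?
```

Answer: 'worldinput'

Derivation:
Trace (tracking output):
data = 'world'  # -> data = 'world'
s = 'input'  # -> s = 'input'
output = data + s  # -> output = 'worldinput'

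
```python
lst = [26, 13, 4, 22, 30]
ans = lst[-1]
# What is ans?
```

Trace (tracking ans):
lst = [26, 13, 4, 22, 30]  # -> lst = [26, 13, 4, 22, 30]
ans = lst[-1]  # -> ans = 30

Answer: 30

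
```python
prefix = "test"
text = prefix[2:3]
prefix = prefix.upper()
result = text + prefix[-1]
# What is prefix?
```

Answer: 'TEST'

Derivation:
Trace (tracking prefix):
prefix = 'test'  # -> prefix = 'test'
text = prefix[2:3]  # -> text = 's'
prefix = prefix.upper()  # -> prefix = 'TEST'
result = text + prefix[-1]  # -> result = 'sT'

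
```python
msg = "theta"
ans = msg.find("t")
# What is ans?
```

Answer: 0

Derivation:
Trace (tracking ans):
msg = 'theta'  # -> msg = 'theta'
ans = msg.find('t')  # -> ans = 0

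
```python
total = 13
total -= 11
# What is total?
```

Answer: 2

Derivation:
Trace (tracking total):
total = 13  # -> total = 13
total -= 11  # -> total = 2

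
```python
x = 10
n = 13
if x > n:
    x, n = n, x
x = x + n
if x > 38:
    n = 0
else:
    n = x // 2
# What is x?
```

Answer: 23

Derivation:
Trace (tracking x):
x = 10  # -> x = 10
n = 13  # -> n = 13
if x > n:  # condition is False
x = x + n  # -> x = 23
if x > 38:  # condition is False
else:
    n = x // 2  # -> n = 11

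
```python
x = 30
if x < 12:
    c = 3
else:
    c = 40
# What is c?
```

Answer: 40

Derivation:
Trace (tracking c):
x = 30  # -> x = 30
if x < 12:  # condition is False
else:
    c = 40  # -> c = 40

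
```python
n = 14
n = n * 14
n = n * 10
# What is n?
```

Trace (tracking n):
n = 14  # -> n = 14
n = n * 14  # -> n = 196
n = n * 10  # -> n = 1960

Answer: 1960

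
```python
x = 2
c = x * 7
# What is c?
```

Trace (tracking c):
x = 2  # -> x = 2
c = x * 7  # -> c = 14

Answer: 14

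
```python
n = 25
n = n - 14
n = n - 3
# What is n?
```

Answer: 8

Derivation:
Trace (tracking n):
n = 25  # -> n = 25
n = n - 14  # -> n = 11
n = n - 3  # -> n = 8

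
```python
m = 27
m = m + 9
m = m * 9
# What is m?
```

Answer: 324

Derivation:
Trace (tracking m):
m = 27  # -> m = 27
m = m + 9  # -> m = 36
m = m * 9  # -> m = 324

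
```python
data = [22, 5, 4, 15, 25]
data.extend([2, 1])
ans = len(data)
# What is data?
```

Trace (tracking data):
data = [22, 5, 4, 15, 25]  # -> data = [22, 5, 4, 15, 25]
data.extend([2, 1])  # -> data = [22, 5, 4, 15, 25, 2, 1]
ans = len(data)  # -> ans = 7

Answer: [22, 5, 4, 15, 25, 2, 1]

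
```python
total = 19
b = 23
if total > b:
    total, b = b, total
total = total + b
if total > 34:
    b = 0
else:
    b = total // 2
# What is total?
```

Trace (tracking total):
total = 19  # -> total = 19
b = 23  # -> b = 23
if total > b:  # condition is False
total = total + b  # -> total = 42
if total > 34:  # condition is True
    b = 0  # -> b = 0

Answer: 42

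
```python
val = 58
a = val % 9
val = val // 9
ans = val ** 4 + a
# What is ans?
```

Answer: 1300

Derivation:
Trace (tracking ans):
val = 58  # -> val = 58
a = val % 9  # -> a = 4
val = val // 9  # -> val = 6
ans = val ** 4 + a  # -> ans = 1300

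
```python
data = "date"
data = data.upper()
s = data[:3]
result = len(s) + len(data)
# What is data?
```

Trace (tracking data):
data = 'date'  # -> data = 'date'
data = data.upper()  # -> data = 'DATE'
s = data[:3]  # -> s = 'DAT'
result = len(s) + len(data)  # -> result = 7

Answer: 'DATE'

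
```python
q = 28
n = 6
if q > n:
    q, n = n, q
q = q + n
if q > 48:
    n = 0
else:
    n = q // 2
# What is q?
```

Trace (tracking q):
q = 28  # -> q = 28
n = 6  # -> n = 6
if q > n:  # condition is True
    q, n = (n, q)  # -> q = 6, n = 28
q = q + n  # -> q = 34
if q > 48:  # condition is False
else:
    n = q // 2  # -> n = 17

Answer: 34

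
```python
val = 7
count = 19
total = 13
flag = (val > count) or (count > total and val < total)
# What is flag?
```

Trace (tracking flag):
val = 7  # -> val = 7
count = 19  # -> count = 19
total = 13  # -> total = 13
flag = val > count or (count > total and val < total)  # -> flag = True

Answer: True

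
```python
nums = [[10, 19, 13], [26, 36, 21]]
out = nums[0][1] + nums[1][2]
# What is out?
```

Answer: 40

Derivation:
Trace (tracking out):
nums = [[10, 19, 13], [26, 36, 21]]  # -> nums = [[10, 19, 13], [26, 36, 21]]
out = nums[0][1] + nums[1][2]  # -> out = 40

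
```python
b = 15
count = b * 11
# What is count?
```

Answer: 165

Derivation:
Trace (tracking count):
b = 15  # -> b = 15
count = b * 11  # -> count = 165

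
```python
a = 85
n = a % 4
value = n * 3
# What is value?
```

Trace (tracking value):
a = 85  # -> a = 85
n = a % 4  # -> n = 1
value = n * 3  # -> value = 3

Answer: 3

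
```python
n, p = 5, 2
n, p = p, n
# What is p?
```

Trace (tracking p):
n, p = (5, 2)  # -> n = 5, p = 2
n, p = (p, n)  # -> n = 2, p = 5

Answer: 5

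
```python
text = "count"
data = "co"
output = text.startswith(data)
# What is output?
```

Trace (tracking output):
text = 'count'  # -> text = 'count'
data = 'co'  # -> data = 'co'
output = text.startswith(data)  # -> output = True

Answer: True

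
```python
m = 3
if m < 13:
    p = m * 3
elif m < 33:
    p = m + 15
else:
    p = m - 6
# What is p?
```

Answer: 9

Derivation:
Trace (tracking p):
m = 3  # -> m = 3
if m < 13:  # condition is True
    p = m * 3  # -> p = 9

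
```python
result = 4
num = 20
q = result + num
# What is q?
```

Trace (tracking q):
result = 4  # -> result = 4
num = 20  # -> num = 20
q = result + num  # -> q = 24

Answer: 24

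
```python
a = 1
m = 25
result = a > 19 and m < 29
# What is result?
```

Trace (tracking result):
a = 1  # -> a = 1
m = 25  # -> m = 25
result = a > 19 and m < 29  # -> result = False

Answer: False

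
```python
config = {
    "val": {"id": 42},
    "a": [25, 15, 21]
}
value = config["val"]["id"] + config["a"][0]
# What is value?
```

Trace (tracking value):
config = {'val': {'id': 42}, 'a': [25, 15, 21]}  # -> config = {'val': {'id': 42}, 'a': [25, 15, 21]}
value = config['val']['id'] + config['a'][0]  # -> value = 67

Answer: 67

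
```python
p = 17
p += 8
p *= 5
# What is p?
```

Answer: 125

Derivation:
Trace (tracking p):
p = 17  # -> p = 17
p += 8  # -> p = 25
p *= 5  # -> p = 125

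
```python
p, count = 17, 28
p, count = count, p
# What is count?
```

Answer: 17

Derivation:
Trace (tracking count):
p, count = (17, 28)  # -> p = 17, count = 28
p, count = (count, p)  # -> p = 28, count = 17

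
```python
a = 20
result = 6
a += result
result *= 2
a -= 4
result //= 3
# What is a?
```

Answer: 22

Derivation:
Trace (tracking a):
a = 20  # -> a = 20
result = 6  # -> result = 6
a += result  # -> a = 26
result *= 2  # -> result = 12
a -= 4  # -> a = 22
result //= 3  # -> result = 4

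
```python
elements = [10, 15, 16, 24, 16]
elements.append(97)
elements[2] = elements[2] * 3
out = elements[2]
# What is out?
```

Trace (tracking out):
elements = [10, 15, 16, 24, 16]  # -> elements = [10, 15, 16, 24, 16]
elements.append(97)  # -> elements = [10, 15, 16, 24, 16, 97]
elements[2] = elements[2] * 3  # -> elements = [10, 15, 48, 24, 16, 97]
out = elements[2]  # -> out = 48

Answer: 48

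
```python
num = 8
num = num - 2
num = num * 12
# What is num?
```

Answer: 72

Derivation:
Trace (tracking num):
num = 8  # -> num = 8
num = num - 2  # -> num = 6
num = num * 12  # -> num = 72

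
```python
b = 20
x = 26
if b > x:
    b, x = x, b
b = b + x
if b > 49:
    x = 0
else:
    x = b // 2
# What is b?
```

Answer: 46

Derivation:
Trace (tracking b):
b = 20  # -> b = 20
x = 26  # -> x = 26
if b > x:  # condition is False
b = b + x  # -> b = 46
if b > 49:  # condition is False
else:
    x = b // 2  # -> x = 23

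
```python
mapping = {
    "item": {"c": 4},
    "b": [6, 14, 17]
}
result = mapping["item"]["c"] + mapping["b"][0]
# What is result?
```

Trace (tracking result):
mapping = {'item': {'c': 4}, 'b': [6, 14, 17]}  # -> mapping = {'item': {'c': 4}, 'b': [6, 14, 17]}
result = mapping['item']['c'] + mapping['b'][0]  # -> result = 10

Answer: 10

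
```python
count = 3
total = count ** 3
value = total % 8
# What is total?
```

Answer: 27

Derivation:
Trace (tracking total):
count = 3  # -> count = 3
total = count ** 3  # -> total = 27
value = total % 8  # -> value = 3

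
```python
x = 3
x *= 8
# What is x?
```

Answer: 24

Derivation:
Trace (tracking x):
x = 3  # -> x = 3
x *= 8  # -> x = 24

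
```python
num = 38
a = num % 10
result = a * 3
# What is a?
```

Trace (tracking a):
num = 38  # -> num = 38
a = num % 10  # -> a = 8
result = a * 3  # -> result = 24

Answer: 8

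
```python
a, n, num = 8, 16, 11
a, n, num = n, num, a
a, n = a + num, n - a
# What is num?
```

Trace (tracking num):
a, n, num = (8, 16, 11)  # -> a = 8, n = 16, num = 11
a, n, num = (n, num, a)  # -> a = 16, n = 11, num = 8
a, n = (a + num, n - a)  # -> a = 24, n = -5

Answer: 8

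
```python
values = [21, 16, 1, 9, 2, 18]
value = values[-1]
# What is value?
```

Trace (tracking value):
values = [21, 16, 1, 9, 2, 18]  # -> values = [21, 16, 1, 9, 2, 18]
value = values[-1]  # -> value = 18

Answer: 18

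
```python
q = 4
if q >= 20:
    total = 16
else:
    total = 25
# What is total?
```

Answer: 25

Derivation:
Trace (tracking total):
q = 4  # -> q = 4
if q >= 20:  # condition is False
else:
    total = 25  # -> total = 25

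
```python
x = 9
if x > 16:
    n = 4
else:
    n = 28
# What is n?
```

Trace (tracking n):
x = 9  # -> x = 9
if x > 16:  # condition is False
else:
    n = 28  # -> n = 28

Answer: 28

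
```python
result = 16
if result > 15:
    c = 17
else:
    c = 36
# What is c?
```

Trace (tracking c):
result = 16  # -> result = 16
if result > 15:  # condition is True
    c = 17  # -> c = 17

Answer: 17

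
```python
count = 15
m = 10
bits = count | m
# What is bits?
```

Trace (tracking bits):
count = 15  # -> count = 15
m = 10  # -> m = 10
bits = count | m  # -> bits = 15

Answer: 15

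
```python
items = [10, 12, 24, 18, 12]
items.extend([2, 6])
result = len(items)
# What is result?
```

Answer: 7

Derivation:
Trace (tracking result):
items = [10, 12, 24, 18, 12]  # -> items = [10, 12, 24, 18, 12]
items.extend([2, 6])  # -> items = [10, 12, 24, 18, 12, 2, 6]
result = len(items)  # -> result = 7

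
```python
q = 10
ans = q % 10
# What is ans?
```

Answer: 0

Derivation:
Trace (tracking ans):
q = 10  # -> q = 10
ans = q % 10  # -> ans = 0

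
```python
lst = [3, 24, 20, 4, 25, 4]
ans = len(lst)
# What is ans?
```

Answer: 6

Derivation:
Trace (tracking ans):
lst = [3, 24, 20, 4, 25, 4]  # -> lst = [3, 24, 20, 4, 25, 4]
ans = len(lst)  # -> ans = 6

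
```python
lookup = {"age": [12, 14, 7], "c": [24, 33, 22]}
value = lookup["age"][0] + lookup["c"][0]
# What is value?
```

Answer: 36

Derivation:
Trace (tracking value):
lookup = {'age': [12, 14, 7], 'c': [24, 33, 22]}  # -> lookup = {'age': [12, 14, 7], 'c': [24, 33, 22]}
value = lookup['age'][0] + lookup['c'][0]  # -> value = 36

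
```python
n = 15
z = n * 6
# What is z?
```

Trace (tracking z):
n = 15  # -> n = 15
z = n * 6  # -> z = 90

Answer: 90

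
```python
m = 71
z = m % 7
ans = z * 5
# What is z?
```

Answer: 1

Derivation:
Trace (tracking z):
m = 71  # -> m = 71
z = m % 7  # -> z = 1
ans = z * 5  # -> ans = 5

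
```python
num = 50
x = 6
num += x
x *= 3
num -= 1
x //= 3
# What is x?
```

Answer: 6

Derivation:
Trace (tracking x):
num = 50  # -> num = 50
x = 6  # -> x = 6
num += x  # -> num = 56
x *= 3  # -> x = 18
num -= 1  # -> num = 55
x //= 3  # -> x = 6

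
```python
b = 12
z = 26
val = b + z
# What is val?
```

Trace (tracking val):
b = 12  # -> b = 12
z = 26  # -> z = 26
val = b + z  # -> val = 38

Answer: 38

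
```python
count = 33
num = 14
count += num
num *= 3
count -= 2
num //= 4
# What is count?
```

Answer: 45

Derivation:
Trace (tracking count):
count = 33  # -> count = 33
num = 14  # -> num = 14
count += num  # -> count = 47
num *= 3  # -> num = 42
count -= 2  # -> count = 45
num //= 4  # -> num = 10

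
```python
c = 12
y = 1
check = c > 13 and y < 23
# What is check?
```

Trace (tracking check):
c = 12  # -> c = 12
y = 1  # -> y = 1
check = c > 13 and y < 23  # -> check = False

Answer: False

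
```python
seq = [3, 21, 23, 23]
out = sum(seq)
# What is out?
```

Trace (tracking out):
seq = [3, 21, 23, 23]  # -> seq = [3, 21, 23, 23]
out = sum(seq)  # -> out = 70

Answer: 70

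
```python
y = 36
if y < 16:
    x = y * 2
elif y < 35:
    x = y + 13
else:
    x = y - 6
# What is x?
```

Answer: 30

Derivation:
Trace (tracking x):
y = 36  # -> y = 36
if y < 16:  # condition is False
elif y < 35:  # condition is False
else:
    x = y - 6  # -> x = 30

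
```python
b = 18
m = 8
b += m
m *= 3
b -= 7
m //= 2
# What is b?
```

Answer: 19

Derivation:
Trace (tracking b):
b = 18  # -> b = 18
m = 8  # -> m = 8
b += m  # -> b = 26
m *= 3  # -> m = 24
b -= 7  # -> b = 19
m //= 2  # -> m = 12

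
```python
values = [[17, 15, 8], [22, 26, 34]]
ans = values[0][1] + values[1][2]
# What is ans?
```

Answer: 49

Derivation:
Trace (tracking ans):
values = [[17, 15, 8], [22, 26, 34]]  # -> values = [[17, 15, 8], [22, 26, 34]]
ans = values[0][1] + values[1][2]  # -> ans = 49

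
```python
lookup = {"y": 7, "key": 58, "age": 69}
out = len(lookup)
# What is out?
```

Trace (tracking out):
lookup = {'y': 7, 'key': 58, 'age': 69}  # -> lookup = {'y': 7, 'key': 58, 'age': 69}
out = len(lookup)  # -> out = 3

Answer: 3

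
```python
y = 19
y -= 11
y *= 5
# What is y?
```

Answer: 40

Derivation:
Trace (tracking y):
y = 19  # -> y = 19
y -= 11  # -> y = 8
y *= 5  # -> y = 40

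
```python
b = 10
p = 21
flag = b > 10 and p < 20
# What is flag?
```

Trace (tracking flag):
b = 10  # -> b = 10
p = 21  # -> p = 21
flag = b > 10 and p < 20  # -> flag = False

Answer: False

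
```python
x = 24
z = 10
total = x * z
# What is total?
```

Answer: 240

Derivation:
Trace (tracking total):
x = 24  # -> x = 24
z = 10  # -> z = 10
total = x * z  # -> total = 240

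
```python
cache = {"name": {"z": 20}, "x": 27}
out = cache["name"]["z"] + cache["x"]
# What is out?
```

Answer: 47

Derivation:
Trace (tracking out):
cache = {'name': {'z': 20}, 'x': 27}  # -> cache = {'name': {'z': 20}, 'x': 27}
out = cache['name']['z'] + cache['x']  # -> out = 47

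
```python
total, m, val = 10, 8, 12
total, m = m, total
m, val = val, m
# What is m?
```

Trace (tracking m):
total, m, val = (10, 8, 12)  # -> total = 10, m = 8, val = 12
total, m = (m, total)  # -> total = 8, m = 10
m, val = (val, m)  # -> m = 12, val = 10

Answer: 12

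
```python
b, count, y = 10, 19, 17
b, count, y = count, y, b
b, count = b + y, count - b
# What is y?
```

Answer: 10

Derivation:
Trace (tracking y):
b, count, y = (10, 19, 17)  # -> b = 10, count = 19, y = 17
b, count, y = (count, y, b)  # -> b = 19, count = 17, y = 10
b, count = (b + y, count - b)  # -> b = 29, count = -2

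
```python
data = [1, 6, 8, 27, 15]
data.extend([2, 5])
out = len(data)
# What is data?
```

Trace (tracking data):
data = [1, 6, 8, 27, 15]  # -> data = [1, 6, 8, 27, 15]
data.extend([2, 5])  # -> data = [1, 6, 8, 27, 15, 2, 5]
out = len(data)  # -> out = 7

Answer: [1, 6, 8, 27, 15, 2, 5]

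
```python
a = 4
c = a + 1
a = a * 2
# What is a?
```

Answer: 8

Derivation:
Trace (tracking a):
a = 4  # -> a = 4
c = a + 1  # -> c = 5
a = a * 2  # -> a = 8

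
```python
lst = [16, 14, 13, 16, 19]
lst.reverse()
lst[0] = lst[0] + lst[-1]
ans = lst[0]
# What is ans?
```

Trace (tracking ans):
lst = [16, 14, 13, 16, 19]  # -> lst = [16, 14, 13, 16, 19]
lst.reverse()  # -> lst = [19, 16, 13, 14, 16]
lst[0] = lst[0] + lst[-1]  # -> lst = [35, 16, 13, 14, 16]
ans = lst[0]  # -> ans = 35

Answer: 35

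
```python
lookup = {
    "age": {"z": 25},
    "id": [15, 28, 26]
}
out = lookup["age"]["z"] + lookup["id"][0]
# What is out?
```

Answer: 40

Derivation:
Trace (tracking out):
lookup = {'age': {'z': 25}, 'id': [15, 28, 26]}  # -> lookup = {'age': {'z': 25}, 'id': [15, 28, 26]}
out = lookup['age']['z'] + lookup['id'][0]  # -> out = 40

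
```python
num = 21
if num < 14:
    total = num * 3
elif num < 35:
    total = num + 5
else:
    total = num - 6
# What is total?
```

Answer: 26

Derivation:
Trace (tracking total):
num = 21  # -> num = 21
if num < 14:  # condition is False
elif num < 35:  # condition is True
    total = num + 5  # -> total = 26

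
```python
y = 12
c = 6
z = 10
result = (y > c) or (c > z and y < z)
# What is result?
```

Answer: True

Derivation:
Trace (tracking result):
y = 12  # -> y = 12
c = 6  # -> c = 6
z = 10  # -> z = 10
result = y > c or (c > z and y < z)  # -> result = True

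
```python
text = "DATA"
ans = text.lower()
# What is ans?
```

Answer: 'data'

Derivation:
Trace (tracking ans):
text = 'DATA'  # -> text = 'DATA'
ans = text.lower()  # -> ans = 'data'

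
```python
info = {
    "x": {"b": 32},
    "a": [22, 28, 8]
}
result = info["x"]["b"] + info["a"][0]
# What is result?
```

Answer: 54

Derivation:
Trace (tracking result):
info = {'x': {'b': 32}, 'a': [22, 28, 8]}  # -> info = {'x': {'b': 32}, 'a': [22, 28, 8]}
result = info['x']['b'] + info['a'][0]  # -> result = 54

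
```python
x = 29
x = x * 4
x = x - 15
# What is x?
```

Answer: 101

Derivation:
Trace (tracking x):
x = 29  # -> x = 29
x = x * 4  # -> x = 116
x = x - 15  # -> x = 101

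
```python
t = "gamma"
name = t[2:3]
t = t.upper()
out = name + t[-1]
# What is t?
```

Answer: 'GAMMA'

Derivation:
Trace (tracking t):
t = 'gamma'  # -> t = 'gamma'
name = t[2:3]  # -> name = 'm'
t = t.upper()  # -> t = 'GAMMA'
out = name + t[-1]  # -> out = 'mA'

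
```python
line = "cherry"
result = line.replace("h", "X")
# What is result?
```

Answer: 'cXerry'

Derivation:
Trace (tracking result):
line = 'cherry'  # -> line = 'cherry'
result = line.replace('h', 'X')  # -> result = 'cXerry'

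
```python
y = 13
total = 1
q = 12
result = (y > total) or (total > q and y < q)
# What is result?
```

Trace (tracking result):
y = 13  # -> y = 13
total = 1  # -> total = 1
q = 12  # -> q = 12
result = y > total or (total > q and y < q)  # -> result = True

Answer: True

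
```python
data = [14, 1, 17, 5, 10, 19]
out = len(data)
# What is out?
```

Trace (tracking out):
data = [14, 1, 17, 5, 10, 19]  # -> data = [14, 1, 17, 5, 10, 19]
out = len(data)  # -> out = 6

Answer: 6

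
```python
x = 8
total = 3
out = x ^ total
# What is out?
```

Answer: 11

Derivation:
Trace (tracking out):
x = 8  # -> x = 8
total = 3  # -> total = 3
out = x ^ total  # -> out = 11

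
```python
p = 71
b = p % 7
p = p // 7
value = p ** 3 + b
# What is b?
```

Answer: 1

Derivation:
Trace (tracking b):
p = 71  # -> p = 71
b = p % 7  # -> b = 1
p = p // 7  # -> p = 10
value = p ** 3 + b  # -> value = 1001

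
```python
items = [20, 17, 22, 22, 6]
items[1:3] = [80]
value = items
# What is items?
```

Answer: [20, 80, 22, 6]

Derivation:
Trace (tracking items):
items = [20, 17, 22, 22, 6]  # -> items = [20, 17, 22, 22, 6]
items[1:3] = [80]  # -> items = [20, 80, 22, 6]
value = items  # -> value = [20, 80, 22, 6]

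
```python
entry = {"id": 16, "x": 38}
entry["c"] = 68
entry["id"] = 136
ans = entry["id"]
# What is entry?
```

Answer: {'id': 136, 'x': 38, 'c': 68}

Derivation:
Trace (tracking entry):
entry = {'id': 16, 'x': 38}  # -> entry = {'id': 16, 'x': 38}
entry['c'] = 68  # -> entry = {'id': 16, 'x': 38, 'c': 68}
entry['id'] = 136  # -> entry = {'id': 136, 'x': 38, 'c': 68}
ans = entry['id']  # -> ans = 136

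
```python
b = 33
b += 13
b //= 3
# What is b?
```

Trace (tracking b):
b = 33  # -> b = 33
b += 13  # -> b = 46
b //= 3  # -> b = 15

Answer: 15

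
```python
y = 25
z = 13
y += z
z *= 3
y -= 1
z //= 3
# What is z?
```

Trace (tracking z):
y = 25  # -> y = 25
z = 13  # -> z = 13
y += z  # -> y = 38
z *= 3  # -> z = 39
y -= 1  # -> y = 37
z //= 3  # -> z = 13

Answer: 13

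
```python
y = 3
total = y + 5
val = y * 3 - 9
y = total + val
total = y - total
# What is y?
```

Answer: 8

Derivation:
Trace (tracking y):
y = 3  # -> y = 3
total = y + 5  # -> total = 8
val = y * 3 - 9  # -> val = 0
y = total + val  # -> y = 8
total = y - total  # -> total = 0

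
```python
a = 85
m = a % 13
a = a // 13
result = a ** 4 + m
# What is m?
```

Answer: 7

Derivation:
Trace (tracking m):
a = 85  # -> a = 85
m = a % 13  # -> m = 7
a = a // 13  # -> a = 6
result = a ** 4 + m  # -> result = 1303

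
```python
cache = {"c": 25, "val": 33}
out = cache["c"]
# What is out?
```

Answer: 25

Derivation:
Trace (tracking out):
cache = {'c': 25, 'val': 33}  # -> cache = {'c': 25, 'val': 33}
out = cache['c']  # -> out = 25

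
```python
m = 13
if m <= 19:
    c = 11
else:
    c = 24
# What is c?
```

Trace (tracking c):
m = 13  # -> m = 13
if m <= 19:  # condition is True
    c = 11  # -> c = 11

Answer: 11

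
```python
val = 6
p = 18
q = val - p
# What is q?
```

Answer: -12

Derivation:
Trace (tracking q):
val = 6  # -> val = 6
p = 18  # -> p = 18
q = val - p  # -> q = -12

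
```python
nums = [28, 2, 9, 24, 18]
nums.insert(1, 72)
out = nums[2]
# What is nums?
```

Trace (tracking nums):
nums = [28, 2, 9, 24, 18]  # -> nums = [28, 2, 9, 24, 18]
nums.insert(1, 72)  # -> nums = [28, 72, 2, 9, 24, 18]
out = nums[2]  # -> out = 2

Answer: [28, 72, 2, 9, 24, 18]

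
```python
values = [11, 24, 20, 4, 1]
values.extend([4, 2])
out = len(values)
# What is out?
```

Trace (tracking out):
values = [11, 24, 20, 4, 1]  # -> values = [11, 24, 20, 4, 1]
values.extend([4, 2])  # -> values = [11, 24, 20, 4, 1, 4, 2]
out = len(values)  # -> out = 7

Answer: 7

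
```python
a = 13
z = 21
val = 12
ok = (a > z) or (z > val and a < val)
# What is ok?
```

Answer: False

Derivation:
Trace (tracking ok):
a = 13  # -> a = 13
z = 21  # -> z = 21
val = 12  # -> val = 12
ok = a > z or (z > val and a < val)  # -> ok = False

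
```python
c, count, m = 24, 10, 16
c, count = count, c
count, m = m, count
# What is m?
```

Answer: 24

Derivation:
Trace (tracking m):
c, count, m = (24, 10, 16)  # -> c = 24, count = 10, m = 16
c, count = (count, c)  # -> c = 10, count = 24
count, m = (m, count)  # -> count = 16, m = 24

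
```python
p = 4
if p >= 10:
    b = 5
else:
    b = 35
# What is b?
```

Trace (tracking b):
p = 4  # -> p = 4
if p >= 10:  # condition is False
else:
    b = 35  # -> b = 35

Answer: 35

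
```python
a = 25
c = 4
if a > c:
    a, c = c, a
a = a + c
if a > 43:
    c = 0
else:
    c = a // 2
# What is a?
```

Trace (tracking a):
a = 25  # -> a = 25
c = 4  # -> c = 4
if a > c:  # condition is True
    a, c = (c, a)  # -> a = 4, c = 25
a = a + c  # -> a = 29
if a > 43:  # condition is False
else:
    c = a // 2  # -> c = 14

Answer: 29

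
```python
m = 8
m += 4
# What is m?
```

Trace (tracking m):
m = 8  # -> m = 8
m += 4  # -> m = 12

Answer: 12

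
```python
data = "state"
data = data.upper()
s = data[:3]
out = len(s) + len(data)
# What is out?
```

Answer: 8

Derivation:
Trace (tracking out):
data = 'state'  # -> data = 'state'
data = data.upper()  # -> data = 'STATE'
s = data[:3]  # -> s = 'STA'
out = len(s) + len(data)  # -> out = 8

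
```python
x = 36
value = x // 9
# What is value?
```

Answer: 4

Derivation:
Trace (tracking value):
x = 36  # -> x = 36
value = x // 9  # -> value = 4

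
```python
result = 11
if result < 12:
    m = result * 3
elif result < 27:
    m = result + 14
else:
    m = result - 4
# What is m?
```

Answer: 33

Derivation:
Trace (tracking m):
result = 11  # -> result = 11
if result < 12:  # condition is True
    m = result * 3  # -> m = 33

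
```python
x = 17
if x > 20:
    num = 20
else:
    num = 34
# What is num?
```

Trace (tracking num):
x = 17  # -> x = 17
if x > 20:  # condition is False
else:
    num = 34  # -> num = 34

Answer: 34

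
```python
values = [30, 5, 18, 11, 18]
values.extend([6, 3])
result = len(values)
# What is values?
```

Answer: [30, 5, 18, 11, 18, 6, 3]

Derivation:
Trace (tracking values):
values = [30, 5, 18, 11, 18]  # -> values = [30, 5, 18, 11, 18]
values.extend([6, 3])  # -> values = [30, 5, 18, 11, 18, 6, 3]
result = len(values)  # -> result = 7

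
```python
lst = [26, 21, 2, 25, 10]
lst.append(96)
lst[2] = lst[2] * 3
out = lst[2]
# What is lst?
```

Trace (tracking lst):
lst = [26, 21, 2, 25, 10]  # -> lst = [26, 21, 2, 25, 10]
lst.append(96)  # -> lst = [26, 21, 2, 25, 10, 96]
lst[2] = lst[2] * 3  # -> lst = [26, 21, 6, 25, 10, 96]
out = lst[2]  # -> out = 6

Answer: [26, 21, 6, 25, 10, 96]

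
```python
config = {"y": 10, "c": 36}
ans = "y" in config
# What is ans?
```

Answer: True

Derivation:
Trace (tracking ans):
config = {'y': 10, 'c': 36}  # -> config = {'y': 10, 'c': 36}
ans = 'y' in config  # -> ans = True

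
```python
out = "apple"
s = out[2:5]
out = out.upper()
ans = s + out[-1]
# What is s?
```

Answer: 'ple'

Derivation:
Trace (tracking s):
out = 'apple'  # -> out = 'apple'
s = out[2:5]  # -> s = 'ple'
out = out.upper()  # -> out = 'APPLE'
ans = s + out[-1]  # -> ans = 'pleE'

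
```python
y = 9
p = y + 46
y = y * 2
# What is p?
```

Answer: 55

Derivation:
Trace (tracking p):
y = 9  # -> y = 9
p = y + 46  # -> p = 55
y = y * 2  # -> y = 18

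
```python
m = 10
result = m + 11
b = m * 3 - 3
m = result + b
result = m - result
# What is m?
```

Trace (tracking m):
m = 10  # -> m = 10
result = m + 11  # -> result = 21
b = m * 3 - 3  # -> b = 27
m = result + b  # -> m = 48
result = m - result  # -> result = 27

Answer: 48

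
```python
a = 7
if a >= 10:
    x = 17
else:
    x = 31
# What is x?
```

Answer: 31

Derivation:
Trace (tracking x):
a = 7  # -> a = 7
if a >= 10:  # condition is False
else:
    x = 31  # -> x = 31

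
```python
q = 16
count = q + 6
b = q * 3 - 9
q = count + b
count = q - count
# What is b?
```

Answer: 39

Derivation:
Trace (tracking b):
q = 16  # -> q = 16
count = q + 6  # -> count = 22
b = q * 3 - 9  # -> b = 39
q = count + b  # -> q = 61
count = q - count  # -> count = 39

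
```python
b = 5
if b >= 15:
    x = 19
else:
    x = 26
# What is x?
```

Answer: 26

Derivation:
Trace (tracking x):
b = 5  # -> b = 5
if b >= 15:  # condition is False
else:
    x = 26  # -> x = 26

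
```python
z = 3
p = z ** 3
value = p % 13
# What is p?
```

Trace (tracking p):
z = 3  # -> z = 3
p = z ** 3  # -> p = 27
value = p % 13  # -> value = 1

Answer: 27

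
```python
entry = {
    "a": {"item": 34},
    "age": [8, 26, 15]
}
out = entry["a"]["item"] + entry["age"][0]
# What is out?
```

Trace (tracking out):
entry = {'a': {'item': 34}, 'age': [8, 26, 15]}  # -> entry = {'a': {'item': 34}, 'age': [8, 26, 15]}
out = entry['a']['item'] + entry['age'][0]  # -> out = 42

Answer: 42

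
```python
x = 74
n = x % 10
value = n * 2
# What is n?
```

Trace (tracking n):
x = 74  # -> x = 74
n = x % 10  # -> n = 4
value = n * 2  # -> value = 8

Answer: 4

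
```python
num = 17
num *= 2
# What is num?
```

Trace (tracking num):
num = 17  # -> num = 17
num *= 2  # -> num = 34

Answer: 34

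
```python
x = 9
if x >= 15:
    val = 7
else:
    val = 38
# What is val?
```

Answer: 38

Derivation:
Trace (tracking val):
x = 9  # -> x = 9
if x >= 15:  # condition is False
else:
    val = 38  # -> val = 38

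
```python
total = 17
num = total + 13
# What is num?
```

Answer: 30

Derivation:
Trace (tracking num):
total = 17  # -> total = 17
num = total + 13  # -> num = 30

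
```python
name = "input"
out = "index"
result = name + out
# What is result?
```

Trace (tracking result):
name = 'input'  # -> name = 'input'
out = 'index'  # -> out = 'index'
result = name + out  # -> result = 'inputindex'

Answer: 'inputindex'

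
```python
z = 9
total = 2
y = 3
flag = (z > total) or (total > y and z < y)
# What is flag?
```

Trace (tracking flag):
z = 9  # -> z = 9
total = 2  # -> total = 2
y = 3  # -> y = 3
flag = z > total or (total > y and z < y)  # -> flag = True

Answer: True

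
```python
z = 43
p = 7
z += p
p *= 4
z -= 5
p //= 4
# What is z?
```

Answer: 45

Derivation:
Trace (tracking z):
z = 43  # -> z = 43
p = 7  # -> p = 7
z += p  # -> z = 50
p *= 4  # -> p = 28
z -= 5  # -> z = 45
p //= 4  # -> p = 7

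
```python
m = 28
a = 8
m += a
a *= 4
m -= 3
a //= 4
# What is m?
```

Answer: 33

Derivation:
Trace (tracking m):
m = 28  # -> m = 28
a = 8  # -> a = 8
m += a  # -> m = 36
a *= 4  # -> a = 32
m -= 3  # -> m = 33
a //= 4  # -> a = 8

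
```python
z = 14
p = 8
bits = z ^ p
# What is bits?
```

Answer: 6

Derivation:
Trace (tracking bits):
z = 14  # -> z = 14
p = 8  # -> p = 8
bits = z ^ p  # -> bits = 6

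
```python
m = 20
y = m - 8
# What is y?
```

Answer: 12

Derivation:
Trace (tracking y):
m = 20  # -> m = 20
y = m - 8  # -> y = 12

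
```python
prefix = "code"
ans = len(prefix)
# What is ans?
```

Trace (tracking ans):
prefix = 'code'  # -> prefix = 'code'
ans = len(prefix)  # -> ans = 4

Answer: 4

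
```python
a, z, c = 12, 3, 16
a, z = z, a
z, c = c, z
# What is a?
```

Answer: 3

Derivation:
Trace (tracking a):
a, z, c = (12, 3, 16)  # -> a = 12, z = 3, c = 16
a, z = (z, a)  # -> a = 3, z = 12
z, c = (c, z)  # -> z = 16, c = 12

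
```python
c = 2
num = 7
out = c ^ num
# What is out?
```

Answer: 5

Derivation:
Trace (tracking out):
c = 2  # -> c = 2
num = 7  # -> num = 7
out = c ^ num  # -> out = 5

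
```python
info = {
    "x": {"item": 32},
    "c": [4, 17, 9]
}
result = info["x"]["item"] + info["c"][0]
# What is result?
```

Answer: 36

Derivation:
Trace (tracking result):
info = {'x': {'item': 32}, 'c': [4, 17, 9]}  # -> info = {'x': {'item': 32}, 'c': [4, 17, 9]}
result = info['x']['item'] + info['c'][0]  # -> result = 36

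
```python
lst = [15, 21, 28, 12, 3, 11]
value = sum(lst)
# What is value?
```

Answer: 90

Derivation:
Trace (tracking value):
lst = [15, 21, 28, 12, 3, 11]  # -> lst = [15, 21, 28, 12, 3, 11]
value = sum(lst)  # -> value = 90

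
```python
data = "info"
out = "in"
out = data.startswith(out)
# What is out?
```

Trace (tracking out):
data = 'info'  # -> data = 'info'
out = 'in'  # -> out = 'in'
out = data.startswith(out)  # -> out = True

Answer: True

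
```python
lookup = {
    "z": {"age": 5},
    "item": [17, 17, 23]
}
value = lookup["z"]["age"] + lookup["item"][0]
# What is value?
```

Trace (tracking value):
lookup = {'z': {'age': 5}, 'item': [17, 17, 23]}  # -> lookup = {'z': {'age': 5}, 'item': [17, 17, 23]}
value = lookup['z']['age'] + lookup['item'][0]  # -> value = 22

Answer: 22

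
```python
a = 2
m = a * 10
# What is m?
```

Trace (tracking m):
a = 2  # -> a = 2
m = a * 10  # -> m = 20

Answer: 20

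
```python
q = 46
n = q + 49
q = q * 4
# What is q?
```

Trace (tracking q):
q = 46  # -> q = 46
n = q + 49  # -> n = 95
q = q * 4  # -> q = 184

Answer: 184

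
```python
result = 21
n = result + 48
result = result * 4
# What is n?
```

Trace (tracking n):
result = 21  # -> result = 21
n = result + 48  # -> n = 69
result = result * 4  # -> result = 84

Answer: 69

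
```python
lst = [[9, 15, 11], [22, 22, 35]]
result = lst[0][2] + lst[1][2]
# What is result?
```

Trace (tracking result):
lst = [[9, 15, 11], [22, 22, 35]]  # -> lst = [[9, 15, 11], [22, 22, 35]]
result = lst[0][2] + lst[1][2]  # -> result = 46

Answer: 46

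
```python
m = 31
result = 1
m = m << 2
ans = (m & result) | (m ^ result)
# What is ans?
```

Trace (tracking ans):
m = 31  # -> m = 31
result = 1  # -> result = 1
m = m << 2  # -> m = 124
ans = m & result | m ^ result  # -> ans = 125

Answer: 125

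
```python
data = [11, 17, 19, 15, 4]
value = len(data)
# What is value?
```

Trace (tracking value):
data = [11, 17, 19, 15, 4]  # -> data = [11, 17, 19, 15, 4]
value = len(data)  # -> value = 5

Answer: 5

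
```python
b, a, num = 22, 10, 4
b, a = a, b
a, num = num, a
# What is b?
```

Answer: 10

Derivation:
Trace (tracking b):
b, a, num = (22, 10, 4)  # -> b = 22, a = 10, num = 4
b, a = (a, b)  # -> b = 10, a = 22
a, num = (num, a)  # -> a = 4, num = 22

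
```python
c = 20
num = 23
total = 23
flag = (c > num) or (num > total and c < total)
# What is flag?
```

Trace (tracking flag):
c = 20  # -> c = 20
num = 23  # -> num = 23
total = 23  # -> total = 23
flag = c > num or (num > total and c < total)  # -> flag = False

Answer: False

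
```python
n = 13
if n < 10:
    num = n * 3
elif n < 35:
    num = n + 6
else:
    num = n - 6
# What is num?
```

Answer: 19

Derivation:
Trace (tracking num):
n = 13  # -> n = 13
if n < 10:  # condition is False
elif n < 35:  # condition is True
    num = n + 6  # -> num = 19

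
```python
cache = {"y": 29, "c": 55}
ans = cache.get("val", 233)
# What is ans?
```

Answer: 233

Derivation:
Trace (tracking ans):
cache = {'y': 29, 'c': 55}  # -> cache = {'y': 29, 'c': 55}
ans = cache.get('val', 233)  # -> ans = 233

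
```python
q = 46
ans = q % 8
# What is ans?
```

Trace (tracking ans):
q = 46  # -> q = 46
ans = q % 8  # -> ans = 6

Answer: 6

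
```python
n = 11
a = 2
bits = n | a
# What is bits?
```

Answer: 11

Derivation:
Trace (tracking bits):
n = 11  # -> n = 11
a = 2  # -> a = 2
bits = n | a  # -> bits = 11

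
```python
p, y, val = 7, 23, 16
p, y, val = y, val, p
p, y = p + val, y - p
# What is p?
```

Trace (tracking p):
p, y, val = (7, 23, 16)  # -> p = 7, y = 23, val = 16
p, y, val = (y, val, p)  # -> p = 23, y = 16, val = 7
p, y = (p + val, y - p)  # -> p = 30, y = -7

Answer: 30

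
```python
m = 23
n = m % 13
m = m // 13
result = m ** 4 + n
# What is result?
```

Trace (tracking result):
m = 23  # -> m = 23
n = m % 13  # -> n = 10
m = m // 13  # -> m = 1
result = m ** 4 + n  # -> result = 11

Answer: 11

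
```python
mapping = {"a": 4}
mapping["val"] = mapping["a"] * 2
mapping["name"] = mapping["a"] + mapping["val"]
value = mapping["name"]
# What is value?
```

Answer: 12

Derivation:
Trace (tracking value):
mapping = {'a': 4}  # -> mapping = {'a': 4}
mapping['val'] = mapping['a'] * 2  # -> mapping = {'a': 4, 'val': 8}
mapping['name'] = mapping['a'] + mapping['val']  # -> mapping = {'a': 4, 'val': 8, 'name': 12}
value = mapping['name']  # -> value = 12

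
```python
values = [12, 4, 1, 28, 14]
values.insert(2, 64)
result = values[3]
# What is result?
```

Trace (tracking result):
values = [12, 4, 1, 28, 14]  # -> values = [12, 4, 1, 28, 14]
values.insert(2, 64)  # -> values = [12, 4, 64, 1, 28, 14]
result = values[3]  # -> result = 1

Answer: 1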